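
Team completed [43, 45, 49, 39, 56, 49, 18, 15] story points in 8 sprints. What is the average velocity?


Formula: Avg velocity = Total points / Number of sprints
Points: [43, 45, 49, 39, 56, 49, 18, 15]
Sum = 43 + 45 + 49 + 39 + 56 + 49 + 18 + 15 = 314
Avg velocity = 314 / 8 = 39.25 points/sprint

39.25 points/sprint


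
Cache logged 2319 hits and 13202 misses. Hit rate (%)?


Formula: hit rate = hits / (hits + misses) * 100
hit rate = 2319 / (2319 + 13202) * 100
hit rate = 2319 / 15521 * 100
hit rate = 14.94%

14.94%


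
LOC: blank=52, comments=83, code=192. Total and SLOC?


Total LOC = blank + comment + code
Total LOC = 52 + 83 + 192 = 327
SLOC (source only) = code = 192

Total LOC: 327, SLOC: 192


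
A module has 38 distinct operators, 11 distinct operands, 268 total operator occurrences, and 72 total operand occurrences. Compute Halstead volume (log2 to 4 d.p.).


Formula: V = N * log2(η), where N = N1 + N2 and η = η1 + η2
η = 38 + 11 = 49
N = 268 + 72 = 340
log2(49) ≈ 5.6147
V = 340 * 5.6147 = 1909.00

1909.00


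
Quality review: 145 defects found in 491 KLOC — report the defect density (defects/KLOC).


Defect density = defects / KLOC
Defect density = 145 / 491
Defect density = 0.295 defects/KLOC

0.295 defects/KLOC


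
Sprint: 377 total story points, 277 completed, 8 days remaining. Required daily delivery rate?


Formula: Required rate = Remaining points / Days left
Remaining = 377 - 277 = 100 points
Required rate = 100 / 8 = 12.5 points/day

12.5 points/day


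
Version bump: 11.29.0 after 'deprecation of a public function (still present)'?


Current: 11.29.0
Change category: 'deprecation of a public function (still present)' → minor bump
SemVer rule: minor bump → increment MINOR, reset PATCH to 0 (MAJOR unchanged)
New: 11.30.0

11.30.0


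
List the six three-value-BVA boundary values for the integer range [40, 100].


Range: [40, 100]
Boundaries: just below min, min, min+1, max-1, max, just above max
Values: [39, 40, 41, 99, 100, 101]

[39, 40, 41, 99, 100, 101]


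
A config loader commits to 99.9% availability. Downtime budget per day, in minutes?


Formula: allowed downtime = period * (100 - SLA) / 100
Period (day) = 1440 minutes
Unavailability fraction = (100 - 99.9) / 100
Allowed downtime = 1440 * (100 - 99.9) / 100
Allowed downtime = 1.44 minutes

1.44 minutes


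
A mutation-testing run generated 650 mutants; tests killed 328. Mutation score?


Mutation score = killed / total * 100
Mutation score = 328 / 650 * 100
Mutation score = 50.46%

50.46%


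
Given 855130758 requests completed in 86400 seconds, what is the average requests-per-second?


Formula: throughput = requests / seconds
throughput = 855130758 / 86400
throughput = 9897.35 requests/second

9897.35 requests/second


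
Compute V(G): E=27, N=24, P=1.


Formula: V(G) = E - N + 2P
V(G) = 27 - 24 + 2*1
V(G) = 3 + 2
V(G) = 5

5


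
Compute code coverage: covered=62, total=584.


Coverage = covered / total * 100
Coverage = 62 / 584 * 100
Coverage = 10.62%

10.62%


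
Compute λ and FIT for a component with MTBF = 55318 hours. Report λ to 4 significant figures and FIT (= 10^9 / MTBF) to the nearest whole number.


Formula: λ = 1 / MTBF; FIT = λ × 1e9 = 1e9 / MTBF
λ = 1 / 55318 ≈ 1.808e-05 failures/hour
FIT = 1e9 / 55318 ≈ 18077 failures per 1e9 hours (nearest whole number)

λ = 1.808e-05 /h, FIT = 18077


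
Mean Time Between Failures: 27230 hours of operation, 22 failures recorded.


Formula: MTBF = Total operating time / Number of failures
MTBF = 27230 / 22
MTBF = 1237.73 hours

1237.73 hours


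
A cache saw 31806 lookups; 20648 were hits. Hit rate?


Formula: hit rate = hits / (hits + misses) * 100
hit rate = 20648 / (20648 + 11158) * 100
hit rate = 20648 / 31806 * 100
hit rate = 64.92%

64.92%


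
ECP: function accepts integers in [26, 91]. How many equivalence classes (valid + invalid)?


Valid range: [26, 91]
Class 1: x < 26 — invalid
Class 2: 26 ≤ x ≤ 91 — valid
Class 3: x > 91 — invalid
Total equivalence classes: 3

3 equivalence classes


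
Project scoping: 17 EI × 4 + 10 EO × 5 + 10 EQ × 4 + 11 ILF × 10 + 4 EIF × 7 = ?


UFP = EI*4 + EO*5 + EQ*4 + ILF*10 + EIF*7
UFP = 17*4 + 10*5 + 10*4 + 11*10 + 4*7
UFP = 68 + 50 + 40 + 110 + 28
UFP = 296

296


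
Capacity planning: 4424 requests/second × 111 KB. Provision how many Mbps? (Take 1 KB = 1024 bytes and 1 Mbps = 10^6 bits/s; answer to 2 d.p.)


Formula: Mbps = payload_bytes * RPS * 8 / 1e6
Payload per request = 111 KB = 111 * 1024 = 113664 bytes
Total bytes/sec = 113664 * 4424 = 502849536
Total bits/sec = 502849536 * 8 = 4022796288
Mbps = 4022796288 / 1e6 = 4022.8

4022.8 Mbps


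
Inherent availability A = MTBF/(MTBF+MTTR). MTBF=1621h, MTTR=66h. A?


Availability = MTBF / (MTBF + MTTR)
Availability = 1621 / (1621 + 66)
Availability = 1621 / 1687
Availability = 96.0877%

96.0877%


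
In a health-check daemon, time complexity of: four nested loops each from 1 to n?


Reasoning: four levels of nesting
Complexity: O(n^4)

O(n^4)


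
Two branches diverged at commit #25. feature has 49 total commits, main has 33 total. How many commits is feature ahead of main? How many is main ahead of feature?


Common ancestor: commit #25
feature commits after divergence: 49 - 25 = 24
main commits after divergence: 33 - 25 = 8
feature is 24 commits ahead of main
main is 8 commits ahead of feature

feature ahead: 24, main ahead: 8


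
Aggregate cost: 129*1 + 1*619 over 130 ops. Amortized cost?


Formula: Amortized cost = Total cost / Operations
Total cost = (129 * 1) + (1 * 619)
Total cost = 129 + 619 = 748
Amortized = 748 / 130 = 5.7538

5.7538


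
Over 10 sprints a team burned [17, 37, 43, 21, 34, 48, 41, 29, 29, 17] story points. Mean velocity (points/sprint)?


Formula: Avg velocity = Total points / Number of sprints
Points: [17, 37, 43, 21, 34, 48, 41, 29, 29, 17]
Sum = 17 + 37 + 43 + 21 + 34 + 48 + 41 + 29 + 29 + 17 = 316
Avg velocity = 316 / 10 = 31.6 points/sprint

31.6 points/sprint


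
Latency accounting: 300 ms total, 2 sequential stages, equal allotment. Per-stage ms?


Formula: per_stage = total_budget / stages
per_stage = 300 / 2
per_stage = 150.0 ms

150.0 ms


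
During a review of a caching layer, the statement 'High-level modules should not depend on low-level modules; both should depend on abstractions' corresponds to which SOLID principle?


This describes the Dependency Inversion Principle (DIP)

Dependency Inversion Principle (DIP)


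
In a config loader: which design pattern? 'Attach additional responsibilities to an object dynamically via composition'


This matches the Decorator pattern

Decorator


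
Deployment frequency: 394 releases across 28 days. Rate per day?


Formula: deployments per day = releases / days
= 394 / 28
= 14.071 deploys/day
(equivalently, 98.5 deploys/week)

14.071 deploys/day


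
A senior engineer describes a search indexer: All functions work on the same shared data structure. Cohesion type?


Reasoning: Functions share data
Type: Communicational cohesion

Communicational cohesion


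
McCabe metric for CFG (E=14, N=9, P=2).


Formula: V(G) = E - N + 2P
V(G) = 14 - 9 + 2*2
V(G) = 5 + 4
V(G) = 9

9


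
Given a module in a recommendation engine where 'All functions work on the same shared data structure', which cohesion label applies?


Reasoning: Functions share data
Type: Communicational cohesion

Communicational cohesion


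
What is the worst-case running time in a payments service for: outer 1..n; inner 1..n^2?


Reasoning: n times n^2
Complexity: O(n^3)

O(n^3)


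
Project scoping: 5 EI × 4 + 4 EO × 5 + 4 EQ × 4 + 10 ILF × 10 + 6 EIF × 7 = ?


UFP = EI*4 + EO*5 + EQ*4 + ILF*10 + EIF*7
UFP = 5*4 + 4*5 + 4*4 + 10*10 + 6*7
UFP = 20 + 20 + 16 + 100 + 42
UFP = 198

198


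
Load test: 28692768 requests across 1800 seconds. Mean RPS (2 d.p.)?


Formula: throughput = requests / seconds
throughput = 28692768 / 1800
throughput = 15940.43 requests/second

15940.43 requests/second


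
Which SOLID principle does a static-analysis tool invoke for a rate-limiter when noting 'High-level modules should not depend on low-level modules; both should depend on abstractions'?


This describes the Dependency Inversion Principle (DIP)

Dependency Inversion Principle (DIP)


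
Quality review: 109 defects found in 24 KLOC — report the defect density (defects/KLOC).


Defect density = defects / KLOC
Defect density = 109 / 24
Defect density = 4.542 defects/KLOC

4.542 defects/KLOC


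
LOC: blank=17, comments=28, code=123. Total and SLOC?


Total LOC = blank + comment + code
Total LOC = 17 + 28 + 123 = 168
SLOC (source only) = code = 123

Total LOC: 168, SLOC: 123


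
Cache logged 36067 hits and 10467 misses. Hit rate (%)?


Formula: hit rate = hits / (hits + misses) * 100
hit rate = 36067 / (36067 + 10467) * 100
hit rate = 36067 / 46534 * 100
hit rate = 77.51%

77.51%


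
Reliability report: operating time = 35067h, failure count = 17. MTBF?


Formula: MTBF = Total operating time / Number of failures
MTBF = 35067 / 17
MTBF = 2062.76 hours

2062.76 hours


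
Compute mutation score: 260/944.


Mutation score = killed / total * 100
Mutation score = 260 / 944 * 100
Mutation score = 27.54%

27.54%


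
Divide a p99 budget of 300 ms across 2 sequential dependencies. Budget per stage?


Formula: per_stage = total_budget / stages
per_stage = 300 / 2
per_stage = 150.0 ms

150.0 ms


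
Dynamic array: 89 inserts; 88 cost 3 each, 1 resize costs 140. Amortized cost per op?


Formula: Amortized cost = Total cost / Operations
Total cost = (88 * 3) + (1 * 140)
Total cost = 264 + 140 = 404
Amortized = 404 / 89 = 4.5393

4.5393


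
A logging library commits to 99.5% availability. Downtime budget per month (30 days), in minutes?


Formula: allowed downtime = period * (100 - SLA) / 100
Period (month (30 days)) = 43200 minutes
Unavailability fraction = (100 - 99.5) / 100
Allowed downtime = 43200 * (100 - 99.5) / 100
Allowed downtime = 216.0 minutes

216.0 minutes


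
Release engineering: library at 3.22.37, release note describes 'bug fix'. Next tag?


Current: 3.22.37
Change category: 'bug fix' → patch bump
SemVer rule: patch bump → increment PATCH (MAJOR and MINOR unchanged)
New: 3.22.38

3.22.38


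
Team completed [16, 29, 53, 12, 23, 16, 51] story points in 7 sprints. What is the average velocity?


Formula: Avg velocity = Total points / Number of sprints
Points: [16, 29, 53, 12, 23, 16, 51]
Sum = 16 + 29 + 53 + 12 + 23 + 16 + 51 = 200
Avg velocity = 200 / 7 = 28.57 points/sprint

28.57 points/sprint


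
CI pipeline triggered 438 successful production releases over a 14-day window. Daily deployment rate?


Formula: deployments per day = releases / days
= 438 / 14
= 31.286 deploys/day
(equivalently, 219.0 deploys/week)

31.286 deploys/day


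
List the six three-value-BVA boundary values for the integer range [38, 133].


Range: [38, 133]
Boundaries: just below min, min, min+1, max-1, max, just above max
Values: [37, 38, 39, 132, 133, 134]

[37, 38, 39, 132, 133, 134]


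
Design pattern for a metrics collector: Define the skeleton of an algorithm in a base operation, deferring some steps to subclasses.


This matches the Template Method pattern

Template Method


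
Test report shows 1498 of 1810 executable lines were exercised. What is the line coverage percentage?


Coverage = covered / total * 100
Coverage = 1498 / 1810 * 100
Coverage = 82.76%

82.76%


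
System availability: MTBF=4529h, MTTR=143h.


Availability = MTBF / (MTBF + MTTR)
Availability = 4529 / (4529 + 143)
Availability = 4529 / 4672
Availability = 96.9392%

96.9392%


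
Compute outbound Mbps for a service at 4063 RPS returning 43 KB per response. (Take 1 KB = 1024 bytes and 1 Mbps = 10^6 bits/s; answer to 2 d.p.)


Formula: Mbps = payload_bytes * RPS * 8 / 1e6
Payload per request = 43 KB = 43 * 1024 = 44032 bytes
Total bytes/sec = 44032 * 4063 = 178902016
Total bits/sec = 178902016 * 8 = 1431216128
Mbps = 1431216128 / 1e6 = 1431.22

1431.22 Mbps


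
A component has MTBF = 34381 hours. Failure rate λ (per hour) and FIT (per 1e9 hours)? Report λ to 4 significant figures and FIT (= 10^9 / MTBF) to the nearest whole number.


Formula: λ = 1 / MTBF; FIT = λ × 1e9 = 1e9 / MTBF
λ = 1 / 34381 ≈ 2.909e-05 failures/hour
FIT = 1e9 / 34381 ≈ 29086 failures per 1e9 hours (nearest whole number)

λ = 2.909e-05 /h, FIT = 29086


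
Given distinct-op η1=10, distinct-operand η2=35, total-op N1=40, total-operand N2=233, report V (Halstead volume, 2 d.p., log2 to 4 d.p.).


Formula: V = N * log2(η), where N = N1 + N2 and η = η1 + η2
η = 10 + 35 = 45
N = 40 + 233 = 273
log2(45) ≈ 5.4919
V = 273 * 5.4919 = 1499.29

1499.29


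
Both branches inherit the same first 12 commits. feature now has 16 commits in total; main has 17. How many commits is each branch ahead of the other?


Common ancestor: commit #12
feature commits after divergence: 16 - 12 = 4
main commits after divergence: 17 - 12 = 5
feature is 4 commits ahead of main
main is 5 commits ahead of feature

feature ahead: 4, main ahead: 5


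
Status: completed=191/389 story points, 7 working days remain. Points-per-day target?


Formula: Required rate = Remaining points / Days left
Remaining = 389 - 191 = 198 points
Required rate = 198 / 7 = 28.29 points/day

28.29 points/day


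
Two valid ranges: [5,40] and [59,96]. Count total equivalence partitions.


Valid ranges: [5,40] and [59,96]
Class 1: x < 5 — invalid
Class 2: 5 ≤ x ≤ 40 — valid
Class 3: 40 < x < 59 — invalid (gap between ranges)
Class 4: 59 ≤ x ≤ 96 — valid
Class 5: x > 96 — invalid
Total equivalence classes: 5

5 equivalence classes


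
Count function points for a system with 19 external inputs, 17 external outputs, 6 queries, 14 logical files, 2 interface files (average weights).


UFP = EI*4 + EO*5 + EQ*4 + ILF*10 + EIF*7
UFP = 19*4 + 17*5 + 6*4 + 14*10 + 2*7
UFP = 76 + 85 + 24 + 140 + 14
UFP = 339

339


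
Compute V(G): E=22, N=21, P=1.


Formula: V(G) = E - N + 2P
V(G) = 22 - 21 + 2*1
V(G) = 1 + 2
V(G) = 3

3


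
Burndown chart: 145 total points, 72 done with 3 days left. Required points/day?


Formula: Required rate = Remaining points / Days left
Remaining = 145 - 72 = 73 points
Required rate = 73 / 3 = 24.33 points/day

24.33 points/day


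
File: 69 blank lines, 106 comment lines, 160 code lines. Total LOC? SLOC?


Total LOC = blank + comment + code
Total LOC = 69 + 106 + 160 = 335
SLOC (source only) = code = 160

Total LOC: 335, SLOC: 160


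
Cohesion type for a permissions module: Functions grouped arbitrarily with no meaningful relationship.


Reasoning: Worst: random grouping
Type: Coincidental cohesion

Coincidental cohesion


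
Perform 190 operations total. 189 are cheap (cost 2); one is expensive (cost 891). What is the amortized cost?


Formula: Amortized cost = Total cost / Operations
Total cost = (189 * 2) + (1 * 891)
Total cost = 378 + 891 = 1269
Amortized = 1269 / 190 = 6.6789

6.6789


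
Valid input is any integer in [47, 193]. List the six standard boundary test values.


Range: [47, 193]
Boundaries: just below min, min, min+1, max-1, max, just above max
Values: [46, 47, 48, 192, 193, 194]

[46, 47, 48, 192, 193, 194]


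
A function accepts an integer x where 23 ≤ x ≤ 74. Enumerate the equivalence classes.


Valid range: [23, 74]
Class 1: x < 23 — invalid
Class 2: 23 ≤ x ≤ 74 — valid
Class 3: x > 74 — invalid
Total equivalence classes: 3

3 equivalence classes


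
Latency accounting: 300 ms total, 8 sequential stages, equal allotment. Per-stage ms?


Formula: per_stage = total_budget / stages
per_stage = 300 / 8
per_stage = 37.5 ms

37.5 ms


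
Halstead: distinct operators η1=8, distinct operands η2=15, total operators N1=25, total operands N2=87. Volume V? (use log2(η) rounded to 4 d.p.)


Formula: V = N * log2(η), where N = N1 + N2 and η = η1 + η2
η = 8 + 15 = 23
N = 25 + 87 = 112
log2(23) ≈ 4.5236
V = 112 * 4.5236 = 506.64

506.64


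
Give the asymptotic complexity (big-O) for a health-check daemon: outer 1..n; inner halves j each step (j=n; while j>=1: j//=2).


Reasoning: n times log n
Complexity: O(n log n)

O(n log n)


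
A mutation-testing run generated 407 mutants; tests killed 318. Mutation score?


Mutation score = killed / total * 100
Mutation score = 318 / 407 * 100
Mutation score = 78.13%

78.13%


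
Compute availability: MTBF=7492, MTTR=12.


Availability = MTBF / (MTBF + MTTR)
Availability = 7492 / (7492 + 12)
Availability = 7492 / 7504
Availability = 99.8401%

99.8401%


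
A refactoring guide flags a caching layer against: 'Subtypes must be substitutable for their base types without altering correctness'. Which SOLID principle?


This describes the Liskov Substitution Principle (LSP)

Liskov Substitution Principle (LSP)


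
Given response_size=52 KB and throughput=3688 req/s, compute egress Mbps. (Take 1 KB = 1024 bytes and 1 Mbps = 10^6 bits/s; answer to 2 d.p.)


Formula: Mbps = payload_bytes * RPS * 8 / 1e6
Payload per request = 52 KB = 52 * 1024 = 53248 bytes
Total bytes/sec = 53248 * 3688 = 196378624
Total bits/sec = 196378624 * 8 = 1571028992
Mbps = 1571028992 / 1e6 = 1571.03

1571.03 Mbps


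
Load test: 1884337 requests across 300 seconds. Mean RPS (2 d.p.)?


Formula: throughput = requests / seconds
throughput = 1884337 / 300
throughput = 6281.12 requests/second

6281.12 requests/second


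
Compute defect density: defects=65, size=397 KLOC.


Defect density = defects / KLOC
Defect density = 65 / 397
Defect density = 0.164 defects/KLOC

0.164 defects/KLOC


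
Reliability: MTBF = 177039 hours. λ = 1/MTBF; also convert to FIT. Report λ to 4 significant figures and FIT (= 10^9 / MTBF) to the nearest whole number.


Formula: λ = 1 / MTBF; FIT = λ × 1e9 = 1e9 / MTBF
λ = 1 / 177039 ≈ 5.648e-06 failures/hour
FIT = 1e9 / 177039 ≈ 5648 failures per 1e9 hours (nearest whole number)

λ = 5.648e-06 /h, FIT = 5648


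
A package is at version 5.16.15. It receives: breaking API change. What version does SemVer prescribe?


Current: 5.16.15
Change category: 'breaking API change' → major bump
SemVer rule: major bump → increment MAJOR, reset MINOR and PATCH to 0
New: 6.0.0

6.0.0


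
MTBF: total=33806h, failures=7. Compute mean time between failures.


Formula: MTBF = Total operating time / Number of failures
MTBF = 33806 / 7
MTBF = 4829.43 hours

4829.43 hours


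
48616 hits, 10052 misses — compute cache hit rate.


Formula: hit rate = hits / (hits + misses) * 100
hit rate = 48616 / (48616 + 10052) * 100
hit rate = 48616 / 58668 * 100
hit rate = 82.87%

82.87%


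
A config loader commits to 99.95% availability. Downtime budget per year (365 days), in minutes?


Formula: allowed downtime = period * (100 - SLA) / 100
Period (year (365 days)) = 525600 minutes
Unavailability fraction = (100 - 99.95) / 100
Allowed downtime = 525600 * (100 - 99.95) / 100
Allowed downtime = 262.8 minutes

262.8 minutes


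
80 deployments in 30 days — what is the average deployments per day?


Formula: deployments per day = releases / days
= 80 / 30
= 2.667 deploys/day
(equivalently, 18.67 deploys/week)

2.667 deploys/day


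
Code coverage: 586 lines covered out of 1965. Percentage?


Coverage = covered / total * 100
Coverage = 586 / 1965 * 100
Coverage = 29.82%

29.82%


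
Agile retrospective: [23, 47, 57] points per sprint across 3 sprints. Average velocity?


Formula: Avg velocity = Total points / Number of sprints
Points: [23, 47, 57]
Sum = 23 + 47 + 57 = 127
Avg velocity = 127 / 3 = 42.33 points/sprint

42.33 points/sprint


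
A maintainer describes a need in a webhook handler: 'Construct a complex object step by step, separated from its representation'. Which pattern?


This matches the Builder pattern

Builder


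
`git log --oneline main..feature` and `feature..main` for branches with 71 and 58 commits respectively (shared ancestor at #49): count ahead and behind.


Common ancestor: commit #49
feature commits after divergence: 71 - 49 = 22
main commits after divergence: 58 - 49 = 9
feature is 22 commits ahead of main
main is 9 commits ahead of feature

feature ahead: 22, main ahead: 9


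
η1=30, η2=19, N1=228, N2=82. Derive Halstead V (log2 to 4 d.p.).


Formula: V = N * log2(η), where N = N1 + N2 and η = η1 + η2
η = 30 + 19 = 49
N = 228 + 82 = 310
log2(49) ≈ 5.6147
V = 310 * 5.6147 = 1740.56

1740.56


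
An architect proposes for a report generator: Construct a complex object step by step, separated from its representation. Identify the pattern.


This matches the Builder pattern

Builder


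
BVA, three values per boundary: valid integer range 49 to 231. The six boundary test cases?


Range: [49, 231]
Boundaries: just below min, min, min+1, max-1, max, just above max
Values: [48, 49, 50, 230, 231, 232]

[48, 49, 50, 230, 231, 232]


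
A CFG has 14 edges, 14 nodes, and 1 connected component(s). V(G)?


Formula: V(G) = E - N + 2P
V(G) = 14 - 14 + 2*1
V(G) = 0 + 2
V(G) = 2

2


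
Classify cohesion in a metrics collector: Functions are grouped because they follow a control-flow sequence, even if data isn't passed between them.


Reasoning: Grouped by order of execution within a routine, not by data flow
Type: Procedural cohesion

Procedural cohesion


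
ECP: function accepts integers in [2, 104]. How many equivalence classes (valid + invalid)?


Valid range: [2, 104]
Class 1: x < 2 — invalid
Class 2: 2 ≤ x ≤ 104 — valid
Class 3: x > 104 — invalid
Total equivalence classes: 3

3 equivalence classes


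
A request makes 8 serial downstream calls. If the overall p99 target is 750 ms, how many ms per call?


Formula: per_stage = total_budget / stages
per_stage = 750 / 8
per_stage = 93.75 ms

93.75 ms


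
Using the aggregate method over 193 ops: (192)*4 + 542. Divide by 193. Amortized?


Formula: Amortized cost = Total cost / Operations
Total cost = (192 * 4) + (1 * 542)
Total cost = 768 + 542 = 1310
Amortized = 1310 / 193 = 6.7876

6.7876


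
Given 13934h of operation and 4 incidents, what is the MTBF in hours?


Formula: MTBF = Total operating time / Number of failures
MTBF = 13934 / 4
MTBF = 3483.5 hours

3483.5 hours


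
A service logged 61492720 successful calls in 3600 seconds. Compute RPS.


Formula: throughput = requests / seconds
throughput = 61492720 / 3600
throughput = 17081.31 requests/second

17081.31 requests/second


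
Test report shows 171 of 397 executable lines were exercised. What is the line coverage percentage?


Coverage = covered / total * 100
Coverage = 171 / 397 * 100
Coverage = 43.07%

43.07%


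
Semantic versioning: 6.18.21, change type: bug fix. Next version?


Current: 6.18.21
Change category: 'bug fix' → patch bump
SemVer rule: patch bump → increment PATCH (MAJOR and MINOR unchanged)
New: 6.18.22

6.18.22


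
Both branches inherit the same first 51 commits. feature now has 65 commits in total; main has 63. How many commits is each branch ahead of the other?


Common ancestor: commit #51
feature commits after divergence: 65 - 51 = 14
main commits after divergence: 63 - 51 = 12
feature is 14 commits ahead of main
main is 12 commits ahead of feature

feature ahead: 14, main ahead: 12


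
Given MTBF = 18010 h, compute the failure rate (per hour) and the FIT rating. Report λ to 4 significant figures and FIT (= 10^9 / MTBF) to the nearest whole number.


Formula: λ = 1 / MTBF; FIT = λ × 1e9 = 1e9 / MTBF
λ = 1 / 18010 ≈ 5.552e-05 failures/hour
FIT = 1e9 / 18010 ≈ 55525 failures per 1e9 hours (nearest whole number)

λ = 5.552e-05 /h, FIT = 55525


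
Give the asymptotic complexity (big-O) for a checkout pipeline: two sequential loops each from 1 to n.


Reasoning: sequential dominates: O(n) + O(n) = O(n)
Complexity: O(n)

O(n)


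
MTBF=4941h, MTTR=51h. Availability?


Availability = MTBF / (MTBF + MTTR)
Availability = 4941 / (4941 + 51)
Availability = 4941 / 4992
Availability = 98.9784%

98.9784%


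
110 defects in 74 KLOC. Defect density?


Defect density = defects / KLOC
Defect density = 110 / 74
Defect density = 1.486 defects/KLOC

1.486 defects/KLOC


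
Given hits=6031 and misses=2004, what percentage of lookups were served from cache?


Formula: hit rate = hits / (hits + misses) * 100
hit rate = 6031 / (6031 + 2004) * 100
hit rate = 6031 / 8035 * 100
hit rate = 75.06%

75.06%


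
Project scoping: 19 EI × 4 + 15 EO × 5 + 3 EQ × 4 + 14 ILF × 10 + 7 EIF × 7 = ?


UFP = EI*4 + EO*5 + EQ*4 + ILF*10 + EIF*7
UFP = 19*4 + 15*5 + 3*4 + 14*10 + 7*7
UFP = 76 + 75 + 12 + 140 + 49
UFP = 352

352


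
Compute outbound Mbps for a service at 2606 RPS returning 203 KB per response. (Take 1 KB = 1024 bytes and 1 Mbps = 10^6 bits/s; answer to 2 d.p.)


Formula: Mbps = payload_bytes * RPS * 8 / 1e6
Payload per request = 203 KB = 203 * 1024 = 207872 bytes
Total bytes/sec = 207872 * 2606 = 541714432
Total bits/sec = 541714432 * 8 = 4333715456
Mbps = 4333715456 / 1e6 = 4333.72

4333.72 Mbps


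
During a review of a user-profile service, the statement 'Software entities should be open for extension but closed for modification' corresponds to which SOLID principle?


This describes the Open/Closed Principle (OCP)

Open/Closed Principle (OCP)


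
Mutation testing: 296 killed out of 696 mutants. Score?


Mutation score = killed / total * 100
Mutation score = 296 / 696 * 100
Mutation score = 42.53%

42.53%


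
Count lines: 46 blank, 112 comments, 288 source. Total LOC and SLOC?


Total LOC = blank + comment + code
Total LOC = 46 + 112 + 288 = 446
SLOC (source only) = code = 288

Total LOC: 446, SLOC: 288


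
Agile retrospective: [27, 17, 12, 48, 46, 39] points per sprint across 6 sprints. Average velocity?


Formula: Avg velocity = Total points / Number of sprints
Points: [27, 17, 12, 48, 46, 39]
Sum = 27 + 17 + 12 + 48 + 46 + 39 = 189
Avg velocity = 189 / 6 = 31.5 points/sprint

31.5 points/sprint


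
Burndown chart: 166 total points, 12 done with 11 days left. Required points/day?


Formula: Required rate = Remaining points / Days left
Remaining = 166 - 12 = 154 points
Required rate = 154 / 11 = 14.0 points/day

14.0 points/day


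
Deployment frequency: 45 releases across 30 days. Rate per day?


Formula: deployments per day = releases / days
= 45 / 30
= 1.5 deploys/day
(equivalently, 10.5 deploys/week)

1.5 deploys/day


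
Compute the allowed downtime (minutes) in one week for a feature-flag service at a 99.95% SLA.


Formula: allowed downtime = period * (100 - SLA) / 100
Period (week) = 10080 minutes
Unavailability fraction = (100 - 99.95) / 100
Allowed downtime = 10080 * (100 - 99.95) / 100
Allowed downtime = 5.04 minutes

5.04 minutes


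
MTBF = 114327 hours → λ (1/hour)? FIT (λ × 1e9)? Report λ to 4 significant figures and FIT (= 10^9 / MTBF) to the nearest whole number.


Formula: λ = 1 / MTBF; FIT = λ × 1e9 = 1e9 / MTBF
λ = 1 / 114327 ≈ 8.747e-06 failures/hour
FIT = 1e9 / 114327 ≈ 8747 failures per 1e9 hours (nearest whole number)

λ = 8.747e-06 /h, FIT = 8747


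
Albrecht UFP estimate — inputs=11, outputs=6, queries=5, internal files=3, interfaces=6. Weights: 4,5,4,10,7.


UFP = EI*4 + EO*5 + EQ*4 + ILF*10 + EIF*7
UFP = 11*4 + 6*5 + 5*4 + 3*10 + 6*7
UFP = 44 + 30 + 20 + 30 + 42
UFP = 166

166


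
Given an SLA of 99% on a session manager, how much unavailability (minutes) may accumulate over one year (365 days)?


Formula: allowed downtime = period * (100 - SLA) / 100
Period (year (365 days)) = 525600 minutes
Unavailability fraction = (100 - 99.0) / 100
Allowed downtime = 525600 * (100 - 99.0) / 100
Allowed downtime = 5256.0 minutes

5256.0 minutes


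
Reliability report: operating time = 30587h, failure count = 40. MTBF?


Formula: MTBF = Total operating time / Number of failures
MTBF = 30587 / 40
MTBF = 764.68 hours

764.68 hours


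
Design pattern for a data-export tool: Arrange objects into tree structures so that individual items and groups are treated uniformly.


This matches the Composite pattern

Composite


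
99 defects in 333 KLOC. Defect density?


Defect density = defects / KLOC
Defect density = 99 / 333
Defect density = 0.297 defects/KLOC

0.297 defects/KLOC


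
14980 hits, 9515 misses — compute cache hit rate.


Formula: hit rate = hits / (hits + misses) * 100
hit rate = 14980 / (14980 + 9515) * 100
hit rate = 14980 / 24495 * 100
hit rate = 61.16%

61.16%


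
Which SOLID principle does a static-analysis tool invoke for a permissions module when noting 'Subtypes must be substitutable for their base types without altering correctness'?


This describes the Liskov Substitution Principle (LSP)

Liskov Substitution Principle (LSP)


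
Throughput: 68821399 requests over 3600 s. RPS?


Formula: throughput = requests / seconds
throughput = 68821399 / 3600
throughput = 19117.06 requests/second

19117.06 requests/second


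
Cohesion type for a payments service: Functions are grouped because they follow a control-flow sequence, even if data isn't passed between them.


Reasoning: Grouped by order of execution within a routine, not by data flow
Type: Procedural cohesion

Procedural cohesion


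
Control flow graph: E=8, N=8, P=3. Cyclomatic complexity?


Formula: V(G) = E - N + 2P
V(G) = 8 - 8 + 2*3
V(G) = 0 + 6
V(G) = 6

6


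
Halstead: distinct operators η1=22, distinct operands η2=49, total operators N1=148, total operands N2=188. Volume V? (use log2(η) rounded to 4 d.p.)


Formula: V = N * log2(η), where N = N1 + N2 and η = η1 + η2
η = 22 + 49 = 71
N = 148 + 188 = 336
log2(71) ≈ 6.1497
V = 336 * 6.1497 = 2066.30

2066.30


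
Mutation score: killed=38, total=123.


Mutation score = killed / total * 100
Mutation score = 38 / 123 * 100
Mutation score = 30.89%

30.89%


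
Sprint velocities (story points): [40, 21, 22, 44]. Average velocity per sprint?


Formula: Avg velocity = Total points / Number of sprints
Points: [40, 21, 22, 44]
Sum = 40 + 21 + 22 + 44 = 127
Avg velocity = 127 / 4 = 31.75 points/sprint

31.75 points/sprint


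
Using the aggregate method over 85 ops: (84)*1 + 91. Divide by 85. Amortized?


Formula: Amortized cost = Total cost / Operations
Total cost = (84 * 1) + (1 * 91)
Total cost = 84 + 91 = 175
Amortized = 175 / 85 = 2.0588

2.0588


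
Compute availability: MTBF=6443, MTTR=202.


Availability = MTBF / (MTBF + MTTR)
Availability = 6443 / (6443 + 202)
Availability = 6443 / 6645
Availability = 96.9601%

96.9601%


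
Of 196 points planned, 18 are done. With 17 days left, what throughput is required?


Formula: Required rate = Remaining points / Days left
Remaining = 196 - 18 = 178 points
Required rate = 178 / 17 = 10.47 points/day

10.47 points/day


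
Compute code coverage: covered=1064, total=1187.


Coverage = covered / total * 100
Coverage = 1064 / 1187 * 100
Coverage = 89.64%

89.64%


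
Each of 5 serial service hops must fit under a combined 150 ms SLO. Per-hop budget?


Formula: per_stage = total_budget / stages
per_stage = 150 / 5
per_stage = 30.0 ms

30.0 ms


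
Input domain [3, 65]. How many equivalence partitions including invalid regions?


Valid range: [3, 65]
Class 1: x < 3 — invalid
Class 2: 3 ≤ x ≤ 65 — valid
Class 3: x > 65 — invalid
Total equivalence classes: 3

3 equivalence classes


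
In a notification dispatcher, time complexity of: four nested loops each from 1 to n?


Reasoning: four levels of nesting
Complexity: O(n^4)

O(n^4)


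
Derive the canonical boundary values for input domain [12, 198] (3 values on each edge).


Range: [12, 198]
Boundaries: just below min, min, min+1, max-1, max, just above max
Values: [11, 12, 13, 197, 198, 199]

[11, 12, 13, 197, 198, 199]


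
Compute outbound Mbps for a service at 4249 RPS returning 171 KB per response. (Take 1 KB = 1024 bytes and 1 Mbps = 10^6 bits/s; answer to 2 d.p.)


Formula: Mbps = payload_bytes * RPS * 8 / 1e6
Payload per request = 171 KB = 171 * 1024 = 175104 bytes
Total bytes/sec = 175104 * 4249 = 744016896
Total bits/sec = 744016896 * 8 = 5952135168
Mbps = 5952135168 / 1e6 = 5952.14

5952.14 Mbps


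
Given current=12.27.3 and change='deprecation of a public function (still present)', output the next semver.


Current: 12.27.3
Change category: 'deprecation of a public function (still present)' → minor bump
SemVer rule: minor bump → increment MINOR, reset PATCH to 0 (MAJOR unchanged)
New: 12.28.0

12.28.0


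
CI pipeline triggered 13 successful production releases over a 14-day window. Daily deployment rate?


Formula: deployments per day = releases / days
= 13 / 14
= 0.929 deploys/day
(equivalently, 6.5 deploys/week)

0.929 deploys/day


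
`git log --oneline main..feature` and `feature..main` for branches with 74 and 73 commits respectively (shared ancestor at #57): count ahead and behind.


Common ancestor: commit #57
feature commits after divergence: 74 - 57 = 17
main commits after divergence: 73 - 57 = 16
feature is 17 commits ahead of main
main is 16 commits ahead of feature

feature ahead: 17, main ahead: 16


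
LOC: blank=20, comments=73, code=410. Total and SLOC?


Total LOC = blank + comment + code
Total LOC = 20 + 73 + 410 = 503
SLOC (source only) = code = 410

Total LOC: 503, SLOC: 410


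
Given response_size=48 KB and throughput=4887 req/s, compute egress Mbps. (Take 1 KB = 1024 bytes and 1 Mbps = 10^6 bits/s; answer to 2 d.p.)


Formula: Mbps = payload_bytes * RPS * 8 / 1e6
Payload per request = 48 KB = 48 * 1024 = 49152 bytes
Total bytes/sec = 49152 * 4887 = 240205824
Total bits/sec = 240205824 * 8 = 1921646592
Mbps = 1921646592 / 1e6 = 1921.65

1921.65 Mbps


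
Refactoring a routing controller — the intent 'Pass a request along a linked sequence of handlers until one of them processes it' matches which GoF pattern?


This matches the Chain of Responsibility pattern

Chain of Responsibility


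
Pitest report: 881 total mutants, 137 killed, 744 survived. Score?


Mutation score = killed / total * 100
Mutation score = 137 / 881 * 100
Mutation score = 15.55%

15.55%


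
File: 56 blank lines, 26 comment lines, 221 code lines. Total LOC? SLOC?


Total LOC = blank + comment + code
Total LOC = 56 + 26 + 221 = 303
SLOC (source only) = code = 221

Total LOC: 303, SLOC: 221


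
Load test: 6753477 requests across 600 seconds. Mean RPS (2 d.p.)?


Formula: throughput = requests / seconds
throughput = 6753477 / 600
throughput = 11255.8 requests/second

11255.8 requests/second


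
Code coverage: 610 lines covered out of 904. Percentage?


Coverage = covered / total * 100
Coverage = 610 / 904 * 100
Coverage = 67.48%

67.48%


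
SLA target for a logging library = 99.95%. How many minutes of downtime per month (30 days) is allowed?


Formula: allowed downtime = period * (100 - SLA) / 100
Period (month (30 days)) = 43200 minutes
Unavailability fraction = (100 - 99.95) / 100
Allowed downtime = 43200 * (100 - 99.95) / 100
Allowed downtime = 21.6 minutes

21.6 minutes


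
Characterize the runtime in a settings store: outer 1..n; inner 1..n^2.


Reasoning: n times n^2
Complexity: O(n^3)

O(n^3)


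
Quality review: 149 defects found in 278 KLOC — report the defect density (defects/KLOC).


Defect density = defects / KLOC
Defect density = 149 / 278
Defect density = 0.536 defects/KLOC

0.536 defects/KLOC


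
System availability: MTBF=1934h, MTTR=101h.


Availability = MTBF / (MTBF + MTTR)
Availability = 1934 / (1934 + 101)
Availability = 1934 / 2035
Availability = 95.0369%

95.0369%


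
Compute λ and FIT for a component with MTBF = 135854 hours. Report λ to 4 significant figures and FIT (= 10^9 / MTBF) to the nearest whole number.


Formula: λ = 1 / MTBF; FIT = λ × 1e9 = 1e9 / MTBF
λ = 1 / 135854 ≈ 7.361e-06 failures/hour
FIT = 1e9 / 135854 ≈ 7361 failures per 1e9 hours (nearest whole number)

λ = 7.361e-06 /h, FIT = 7361


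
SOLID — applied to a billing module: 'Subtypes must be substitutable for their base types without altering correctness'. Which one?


This describes the Liskov Substitution Principle (LSP)

Liskov Substitution Principle (LSP)


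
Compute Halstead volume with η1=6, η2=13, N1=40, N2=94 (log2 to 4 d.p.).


Formula: V = N * log2(η), where N = N1 + N2 and η = η1 + η2
η = 6 + 13 = 19
N = 40 + 94 = 134
log2(19) ≈ 4.2479
V = 134 * 4.2479 = 569.22

569.22


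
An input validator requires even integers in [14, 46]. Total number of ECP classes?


Constraint: even integers in [14, 46]
Class 1: x < 14 — out-of-range invalid
Class 2: x in [14,46] but odd — wrong type invalid
Class 3: x in [14,46] and even — valid
Class 4: x > 46 — out-of-range invalid
Total equivalence classes: 4

4 equivalence classes


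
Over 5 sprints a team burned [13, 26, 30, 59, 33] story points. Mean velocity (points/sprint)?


Formula: Avg velocity = Total points / Number of sprints
Points: [13, 26, 30, 59, 33]
Sum = 13 + 26 + 30 + 59 + 33 = 161
Avg velocity = 161 / 5 = 32.2 points/sprint

32.2 points/sprint


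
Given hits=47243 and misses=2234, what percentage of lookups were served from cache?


Formula: hit rate = hits / (hits + misses) * 100
hit rate = 47243 / (47243 + 2234) * 100
hit rate = 47243 / 49477 * 100
hit rate = 95.48%

95.48%


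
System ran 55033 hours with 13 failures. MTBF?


Formula: MTBF = Total operating time / Number of failures
MTBF = 55033 / 13
MTBF = 4233.31 hours

4233.31 hours


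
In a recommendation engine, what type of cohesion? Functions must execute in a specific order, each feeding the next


Reasoning: Output of one is input to next
Type: Sequential cohesion

Sequential cohesion


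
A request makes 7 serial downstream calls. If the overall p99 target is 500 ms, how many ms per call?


Formula: per_stage = total_budget / stages
per_stage = 500 / 7
per_stage = 71.43 ms

71.43 ms


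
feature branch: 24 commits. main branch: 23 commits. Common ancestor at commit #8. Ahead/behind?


Common ancestor: commit #8
feature commits after divergence: 24 - 8 = 16
main commits after divergence: 23 - 8 = 15
feature is 16 commits ahead of main
main is 15 commits ahead of feature

feature ahead: 16, main ahead: 15


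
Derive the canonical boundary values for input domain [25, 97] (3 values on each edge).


Range: [25, 97]
Boundaries: just below min, min, min+1, max-1, max, just above max
Values: [24, 25, 26, 96, 97, 98]

[24, 25, 26, 96, 97, 98]


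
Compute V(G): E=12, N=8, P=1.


Formula: V(G) = E - N + 2P
V(G) = 12 - 8 + 2*1
V(G) = 4 + 2
V(G) = 6

6


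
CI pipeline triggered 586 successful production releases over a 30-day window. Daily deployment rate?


Formula: deployments per day = releases / days
= 586 / 30
= 19.533 deploys/day
(equivalently, 136.73 deploys/week)

19.533 deploys/day


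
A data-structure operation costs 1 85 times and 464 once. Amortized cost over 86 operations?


Formula: Amortized cost = Total cost / Operations
Total cost = (85 * 1) + (1 * 464)
Total cost = 85 + 464 = 549
Amortized = 549 / 86 = 6.3837

6.3837


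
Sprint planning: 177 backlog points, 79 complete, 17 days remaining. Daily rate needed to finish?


Formula: Required rate = Remaining points / Days left
Remaining = 177 - 79 = 98 points
Required rate = 98 / 17 = 5.76 points/day

5.76 points/day
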